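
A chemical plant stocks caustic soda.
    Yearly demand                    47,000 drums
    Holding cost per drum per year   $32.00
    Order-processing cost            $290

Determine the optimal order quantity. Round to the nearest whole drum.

Optimal lot size Q* = (2 × 47,000 × $290 / $32)^½ ≈ 922.97

923 drums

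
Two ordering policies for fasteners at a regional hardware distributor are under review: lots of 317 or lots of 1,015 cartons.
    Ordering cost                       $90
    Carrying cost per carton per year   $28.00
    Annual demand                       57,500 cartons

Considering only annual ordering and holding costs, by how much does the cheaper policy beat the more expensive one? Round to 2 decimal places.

$1,454.40

For each Q, cost = (D/Q)·S + (Q/2)·H.
TC(317) = (57,500/317)×90 + (317/2)×28 = $20,762.92
TC(1,015) = (57,500/1,015)×90 + (1,015/2)×28 = $19,308.52
|ΔTC| = |$20,762.92 − $19,308.52| = $1,454.40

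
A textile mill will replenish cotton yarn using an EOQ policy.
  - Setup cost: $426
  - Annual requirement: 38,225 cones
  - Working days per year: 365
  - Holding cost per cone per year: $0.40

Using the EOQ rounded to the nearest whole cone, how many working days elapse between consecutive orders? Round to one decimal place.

86.2 days

EOQ = √(2DS/H) = √(2 × 38,225 × 426 / 0.4)
    = √(81,419,250.00) ≈ 9,023.26 → Q = 9,023 cones
Cycle time = (working days × Q)/D = (365 × 9,023) / 38,225 = 86.158 days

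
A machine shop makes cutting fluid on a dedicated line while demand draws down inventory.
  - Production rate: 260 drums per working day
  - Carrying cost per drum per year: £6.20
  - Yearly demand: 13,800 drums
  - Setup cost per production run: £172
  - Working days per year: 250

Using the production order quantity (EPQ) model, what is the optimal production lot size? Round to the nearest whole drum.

d = 13,800/250 = 55.2000 drums/day;  effective holding cost H(1 − d/p) = 6.2·(1 − 55.2000/260) = 4.88369
Q* = √(2DS / H_eff) = √(2·13,800·172 / 4.88369) ≈ 985.93

986 drums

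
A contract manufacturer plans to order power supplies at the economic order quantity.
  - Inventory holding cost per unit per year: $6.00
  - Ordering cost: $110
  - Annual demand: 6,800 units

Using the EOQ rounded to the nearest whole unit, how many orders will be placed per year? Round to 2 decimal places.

Optimal lot size Q* = (2 × 6,800 × $110 / $6)^½ ≈ 499.33 → Q = 499
N = D/Q = 6,800/499 ≈ 13.627 orders/yr

13.63 orders per year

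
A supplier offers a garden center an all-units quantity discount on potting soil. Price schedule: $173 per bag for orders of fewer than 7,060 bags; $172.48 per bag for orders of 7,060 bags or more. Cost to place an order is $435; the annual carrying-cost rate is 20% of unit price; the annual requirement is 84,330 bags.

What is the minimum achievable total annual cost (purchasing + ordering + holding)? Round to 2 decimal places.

H₁ = 20%×$173 = $34.6000;  H₂ = 20%×$172.48 = $34.4960
EOQ₁ = √(2×84,330×435/34.6000) = 1,456.17  (< 7,060, feasible at tier 1)
EOQ₂ = √(2×84,330×435/34.4960) = 1,458.37  (< 7,060 → use Q = 7,060 at tier-2 price)
TC(tier 1 (EOQ₁), Q≈1,456.2) = $14,639,473.55
TC(tier 2, Q≈7,060.0) = $14,672,205.25
Minimum at tier 1 (EOQ₁): $14,639,473.55

$14,639,473.55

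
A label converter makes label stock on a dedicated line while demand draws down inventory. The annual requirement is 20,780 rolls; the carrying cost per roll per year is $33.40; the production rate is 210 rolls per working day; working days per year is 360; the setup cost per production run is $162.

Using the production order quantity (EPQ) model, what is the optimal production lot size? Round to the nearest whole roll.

Daily demand d = 20,780/360 = 57.722; p = 210; 1 − d/p = 0.72513
EPQ = √(2DS / (H(1 − d/p)))
    = √(2 × 20,780 × 162 / (33.4 × 0.72513)) ≈ 527.25

527 rolls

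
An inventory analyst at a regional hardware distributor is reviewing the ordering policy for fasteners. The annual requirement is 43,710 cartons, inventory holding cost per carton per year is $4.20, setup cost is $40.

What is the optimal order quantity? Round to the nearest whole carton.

912 cartons

2DS/H = 2·43,710·40/4.2 = 832,571.43
EOQ = √832,571.43 ≈ 912.45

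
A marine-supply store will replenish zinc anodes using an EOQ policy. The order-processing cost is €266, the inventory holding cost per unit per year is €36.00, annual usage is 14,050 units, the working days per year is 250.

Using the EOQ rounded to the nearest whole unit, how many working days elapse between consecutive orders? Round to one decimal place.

Optimal lot size Q* = (2 × 14,050 × €266 / €36)^½ ≈ 455.66 → Q = 456 units
Cycle time = (working days × Q)/D = (250 × 456) / 14,050 = 8.114 days

8.1 days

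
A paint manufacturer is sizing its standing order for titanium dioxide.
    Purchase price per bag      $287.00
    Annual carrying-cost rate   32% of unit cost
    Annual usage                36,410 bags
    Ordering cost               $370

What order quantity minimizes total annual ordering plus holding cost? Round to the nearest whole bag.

Holding cost per bag per year: H = 32% × $287 = $91.8400
EOQ = √(2DS/H) = √(2 × 36,410 × 370 / 91.84)
    = √(293,373.26) ≈ 541.64

542 bags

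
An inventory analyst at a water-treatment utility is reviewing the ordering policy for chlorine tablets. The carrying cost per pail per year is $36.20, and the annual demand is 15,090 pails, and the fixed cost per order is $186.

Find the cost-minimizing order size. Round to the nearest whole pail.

394 pails

2DS/H = 2·15,090·186/36.2 = 155,068.51
EOQ = √155,068.51 ≈ 393.79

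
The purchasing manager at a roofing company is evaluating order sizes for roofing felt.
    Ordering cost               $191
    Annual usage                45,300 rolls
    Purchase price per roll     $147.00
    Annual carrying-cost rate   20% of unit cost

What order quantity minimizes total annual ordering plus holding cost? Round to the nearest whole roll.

Carrying cost H = $147 × 20% = $29.4000/roll/yr
EOQ = √(2DS/H) = √(2 × 45,300 × 191 / 29.4)
    = √(588,591.84) ≈ 767.20

767 rolls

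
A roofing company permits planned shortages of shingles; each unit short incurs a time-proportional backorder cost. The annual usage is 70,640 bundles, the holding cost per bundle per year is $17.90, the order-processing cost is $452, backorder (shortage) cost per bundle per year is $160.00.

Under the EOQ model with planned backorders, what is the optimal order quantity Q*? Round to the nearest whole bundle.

Basic EOQ = √(2·70,640·452/17.9) = 1,888.787
Backorder adjustment √((H+b)/b) = √((17.9+160)/160) = 1.0545
Q* = 1,888.787 × 1.0545 ≈ 1,991.64

1,992 bundles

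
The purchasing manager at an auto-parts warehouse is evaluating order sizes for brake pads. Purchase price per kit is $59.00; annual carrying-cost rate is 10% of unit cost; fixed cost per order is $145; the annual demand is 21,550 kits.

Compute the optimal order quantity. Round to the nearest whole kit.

Carrying cost H = $59 × 10% = $5.9000/kit/yr
Optimal lot size Q* = (2 × 21,550 × $145 / $5.9)^½ ≈ 1,029.19

1,029 kits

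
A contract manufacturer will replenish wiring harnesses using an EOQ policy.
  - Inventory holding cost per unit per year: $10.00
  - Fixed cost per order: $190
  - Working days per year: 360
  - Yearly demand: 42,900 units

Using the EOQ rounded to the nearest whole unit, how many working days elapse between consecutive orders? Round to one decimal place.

10.7 days

Q* = √(2·D·S / H) = √(2·42,900·190 / 10) = √1,630,200.0 ≈ 1,276.79 → Q = 1,277 units
Days between orders = 360 / (D/Q) = 360 / 33.594 ≈ 10.716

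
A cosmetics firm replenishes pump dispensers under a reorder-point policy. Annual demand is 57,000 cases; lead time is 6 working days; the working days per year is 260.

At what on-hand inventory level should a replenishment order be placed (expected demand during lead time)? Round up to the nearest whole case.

Daily demand d = 57,000 / 260 = 219.231 cases/day
Demand during lead time = 219.231 × 6 = 1,315.38
Reorder point = 1,315.38 → round up

1,316 cases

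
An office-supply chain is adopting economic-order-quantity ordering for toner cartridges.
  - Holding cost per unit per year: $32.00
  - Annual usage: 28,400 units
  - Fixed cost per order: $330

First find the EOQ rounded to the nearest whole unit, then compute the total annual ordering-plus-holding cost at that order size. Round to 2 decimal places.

Optimal lot size Q* = (2 × 28,400 × $330 / $32)^½ ≈ 765.34 → Q = 765 units
Ordering: D/Q × S = 28,400/765 × $330 = $12,250.98
Holding:  Q/2 × H = 765/2 × $32 = $12,240.00
Total = $12,250.98 + $12,240.00 = $24,490.98

$24,490.98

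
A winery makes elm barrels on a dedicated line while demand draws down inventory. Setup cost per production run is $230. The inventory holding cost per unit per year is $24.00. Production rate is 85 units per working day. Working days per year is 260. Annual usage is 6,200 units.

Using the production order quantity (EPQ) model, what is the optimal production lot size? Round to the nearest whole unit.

d = 6,200/260 = 23.8462 units/day;  effective holding cost H(1 − d/p) = 24·(1 − 23.8462/85) = 17.26697
Q* = √(2DS / H_eff) = √(2·6,200·230 / 17.26697) ≈ 406.41

406 units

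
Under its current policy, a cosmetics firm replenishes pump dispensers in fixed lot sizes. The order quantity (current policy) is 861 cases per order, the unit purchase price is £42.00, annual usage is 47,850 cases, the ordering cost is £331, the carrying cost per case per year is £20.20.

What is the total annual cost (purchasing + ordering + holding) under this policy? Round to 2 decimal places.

£2,036,791.40

Ordering: D/Q × S = 47,850/861 × £331 = £18,395.30
Holding:  Q/2 × H = 861/2 × £20.2 = £8,696.10
Purchase cost = D·C = 47,850 × 42 = £2,009,700.00
Total = £18,395.30 + £8,696.10 + £2,009,700.00 = £2,036,791.40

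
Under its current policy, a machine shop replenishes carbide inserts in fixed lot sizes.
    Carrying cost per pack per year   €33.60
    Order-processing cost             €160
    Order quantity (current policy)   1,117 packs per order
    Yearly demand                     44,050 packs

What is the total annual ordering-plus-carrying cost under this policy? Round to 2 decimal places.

Annual ordering cost = (D/Q)·S = (44,050/1,117) × 160 = €6,309.76
Annual holding cost  = (Q/2)·H = (1,117/2) × 33.6 = €18,765.60
Total = €6,309.76 + €18,765.60 = €25,075.36

€25,075.36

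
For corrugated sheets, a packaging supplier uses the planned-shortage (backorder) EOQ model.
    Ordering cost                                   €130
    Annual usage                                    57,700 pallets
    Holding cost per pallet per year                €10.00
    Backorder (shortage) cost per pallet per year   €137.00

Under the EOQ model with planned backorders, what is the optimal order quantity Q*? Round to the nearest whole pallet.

1,269 pallets

Q* = √(2DS/H) · √((H + b)/b)
   = √(2 × 57,700 × 130 / 10) · √((10 + 137) / 137)
   = 1,224.827 × 1.0359 ≈ 1,268.74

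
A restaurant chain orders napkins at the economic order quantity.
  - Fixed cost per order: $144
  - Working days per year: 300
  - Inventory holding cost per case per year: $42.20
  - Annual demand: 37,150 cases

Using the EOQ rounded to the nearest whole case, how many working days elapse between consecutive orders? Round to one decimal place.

Q* = √(2·D·S / H) = √(2·37,150·144 / 42.2) = √253,535.5 ≈ 503.52 → Q = 504 cases
Cycle time = (working days × Q)/D = (300 × 504) / 37,150 = 4.070 days

4.1 days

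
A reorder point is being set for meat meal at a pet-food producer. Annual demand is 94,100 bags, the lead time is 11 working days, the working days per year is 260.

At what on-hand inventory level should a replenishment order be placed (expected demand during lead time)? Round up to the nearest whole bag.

Daily demand d = 94,100 / 260 = 361.923 bags/day
Demand during lead time = 361.923 × 11 = 3,981.15
Reorder point = 3,981.15 → round up

3,982 bags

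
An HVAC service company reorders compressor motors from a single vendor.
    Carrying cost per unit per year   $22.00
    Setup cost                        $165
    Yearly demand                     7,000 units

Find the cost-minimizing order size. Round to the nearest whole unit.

324 units

EOQ = √(2DS/H) = √(2 × 7,000 × 165 / 22)
    = √(105,000.00) ≈ 324.04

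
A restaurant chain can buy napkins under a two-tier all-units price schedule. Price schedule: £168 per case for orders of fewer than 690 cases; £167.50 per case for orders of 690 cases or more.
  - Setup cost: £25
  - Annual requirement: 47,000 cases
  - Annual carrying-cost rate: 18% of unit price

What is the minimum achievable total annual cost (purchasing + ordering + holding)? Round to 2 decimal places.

H₁ = 18%×£168 = £30.2400;  H₂ = 18%×£167.50 = £30.1500
EOQ₁ = √(2×47,000×25/30.2400) = 278.77  (< 690, feasible at tier 1)
EOQ₂ = √(2×47,000×25/30.1500) = 279.18  (< 690 → use Q = 690 at tier-2 price)
TC(tier 1 (EOQ₁), Q≈278.8) = £7,904,429.95
TC(tier 2, Q≈690.0) = £7,884,604.65
Minimum at tier 2: £7,884,604.65

£7,884,604.65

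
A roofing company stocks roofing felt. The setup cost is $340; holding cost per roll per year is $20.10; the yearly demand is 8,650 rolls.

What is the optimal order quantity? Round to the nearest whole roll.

541 rolls

2DS/H = 2·8,650·340/20.1 = 292,636.82
EOQ = √292,636.82 ≈ 540.96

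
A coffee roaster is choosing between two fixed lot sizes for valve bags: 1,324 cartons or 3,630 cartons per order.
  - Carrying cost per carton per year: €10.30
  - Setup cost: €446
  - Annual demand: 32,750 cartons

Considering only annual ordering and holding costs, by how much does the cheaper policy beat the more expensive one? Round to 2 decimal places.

€4,867.63

Annual cost at Q: ordering D·S/Q plus holding Q·H/2.
TC(1,324) = (32,750/1,324)×446 + (1,324/2)×10.3 = €17,850.70
TC(3,630) = (32,750/3,630)×446 + (3,630/2)×10.3 = €22,718.33
|ΔTC| = |€17,850.70 − €22,718.33| = €4,867.63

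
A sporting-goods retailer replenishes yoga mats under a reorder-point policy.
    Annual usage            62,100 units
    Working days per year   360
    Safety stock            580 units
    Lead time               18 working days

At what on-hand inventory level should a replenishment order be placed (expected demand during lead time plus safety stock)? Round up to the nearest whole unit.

3,685 units

Daily demand d = 62,100 / 360 = 172.500 units/day
Demand during lead time = 172.500 × 18 = 3,105.00
Reorder point = 3,105.00 + 580 = 3,685.00 → round up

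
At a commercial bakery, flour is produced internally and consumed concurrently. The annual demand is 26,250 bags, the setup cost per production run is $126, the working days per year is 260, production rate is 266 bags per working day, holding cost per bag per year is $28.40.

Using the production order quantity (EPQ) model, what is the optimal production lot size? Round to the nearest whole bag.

613 bags

Daily demand d = 26,250/260 = 100.962; p = 266; 1 − d/p = 0.62045
EPQ = √(2DS / (H(1 − d/p)))
    = √(2 × 26,250 × 126 / (28.4 × 0.62045)) ≈ 612.71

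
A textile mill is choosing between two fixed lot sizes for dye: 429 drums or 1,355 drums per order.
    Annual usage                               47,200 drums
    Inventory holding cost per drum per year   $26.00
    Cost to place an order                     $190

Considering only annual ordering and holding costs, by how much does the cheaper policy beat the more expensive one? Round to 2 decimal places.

$2,247.98

Annual cost at Q: ordering D·S/Q plus holding Q·H/2.
TC(429) = (47,200/429)×190 + (429/2)×26 = $26,481.43
TC(1,355) = (47,200/1,355)×190 + (1,355/2)×26 = $24,233.45
|ΔTC| = |$26,481.43 − $24,233.45| = $2,247.98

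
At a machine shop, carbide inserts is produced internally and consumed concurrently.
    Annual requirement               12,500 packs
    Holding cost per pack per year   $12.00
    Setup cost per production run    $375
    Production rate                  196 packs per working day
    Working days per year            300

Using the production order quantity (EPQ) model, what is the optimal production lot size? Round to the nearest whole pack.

996 packs

Daily demand d = 12,500/300 = 41.667; p = 196; 1 − d/p = 0.78741
EPQ = √(2DS / (H(1 − d/p)))
    = √(2 × 12,500 × 375 / (12 × 0.78741)) ≈ 996.08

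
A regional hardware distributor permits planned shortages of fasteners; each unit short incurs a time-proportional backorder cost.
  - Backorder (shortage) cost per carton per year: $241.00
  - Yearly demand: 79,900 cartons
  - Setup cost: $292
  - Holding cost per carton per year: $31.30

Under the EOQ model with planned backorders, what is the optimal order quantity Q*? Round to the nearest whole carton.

Q* = √(2DS/H) · √((H + b)/b)
   = √(2 × 79,900 × 292 / 31.3) · √((31.3 + 241) / 241)
   = 1,220.977 × 1.0630 ≈ 1,297.85

1,298 cartons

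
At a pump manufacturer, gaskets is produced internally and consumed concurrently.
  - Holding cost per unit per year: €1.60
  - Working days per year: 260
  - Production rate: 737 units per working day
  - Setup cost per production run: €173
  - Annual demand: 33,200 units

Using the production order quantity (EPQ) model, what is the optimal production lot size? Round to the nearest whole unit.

Daily demand d = 33,200/260 = 127.692; p = 737; 1 − d/p = 0.82674
EPQ = √(2DS / (H(1 − d/p)))
    = √(2 × 33,200 × 173 / (1.6 × 0.82674)) ≈ 2,946.88

2,947 units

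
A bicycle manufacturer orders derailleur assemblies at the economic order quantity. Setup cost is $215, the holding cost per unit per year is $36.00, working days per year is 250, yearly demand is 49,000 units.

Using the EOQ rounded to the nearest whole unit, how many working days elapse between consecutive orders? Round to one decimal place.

Optimal lot size Q* = (2 × 49,000 × $215 / $36)^½ ≈ 765.03 → Q = 765 units
Days between orders = 250 / (D/Q) = 250 / 64.052 ≈ 3.903

3.9 days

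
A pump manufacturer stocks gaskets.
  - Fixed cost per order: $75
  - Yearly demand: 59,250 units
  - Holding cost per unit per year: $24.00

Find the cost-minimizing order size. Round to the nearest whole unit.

Optimal lot size Q* = (2 × 59,250 × $75 / $24)^½ ≈ 608.53

609 units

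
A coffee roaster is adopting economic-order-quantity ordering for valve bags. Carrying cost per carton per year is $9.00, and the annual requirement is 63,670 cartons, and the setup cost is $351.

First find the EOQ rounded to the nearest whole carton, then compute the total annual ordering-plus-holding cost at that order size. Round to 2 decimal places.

Q* = √(2·D·S / H) = √(2·63,670·351 / 9) = √4,966,260.0 ≈ 2,228.51 → Q = 2,229 cartons
Ordering: D/Q × S = 63,670/2,229 × $351 = $10,026.10
Holding:  Q/2 × H = 2,229/2 × $9 = $10,030.50
Total = $10,026.10 + $10,030.50 = $20,056.60

$20,056.60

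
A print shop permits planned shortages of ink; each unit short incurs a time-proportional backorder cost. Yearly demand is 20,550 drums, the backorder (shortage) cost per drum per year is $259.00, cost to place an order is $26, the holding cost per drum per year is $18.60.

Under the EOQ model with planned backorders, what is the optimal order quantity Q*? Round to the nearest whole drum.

248 drums

Basic EOQ = √(2·20,550·26/18.6) = 239.691
Backorder adjustment √((H+b)/b) = √((18.6+259)/259) = 1.0353
Q* = 239.691 × 1.0353 ≈ 248.15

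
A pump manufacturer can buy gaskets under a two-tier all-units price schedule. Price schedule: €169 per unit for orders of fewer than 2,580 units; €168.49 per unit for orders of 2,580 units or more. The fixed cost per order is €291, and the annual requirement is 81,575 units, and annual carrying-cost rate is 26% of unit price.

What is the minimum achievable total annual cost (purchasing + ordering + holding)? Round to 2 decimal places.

€13,810,284.20

H₁ = 26%×€169 = €43.9400;  H₂ = 26%×€168.49 = €43.8074
EOQ₁ = √(2×81,575×291/43.9400) = 1,039.47  (< 2,580, feasible at tier 1)
EOQ₂ = √(2×81,575×291/43.8074) = 1,041.04  (< 2,580 → use Q = 2,580 at tier-2 price)
TC(tier 1 (EOQ₁), Q≈1,039.5) = €13,831,849.11
TC(tier 2, Q≈2,580.0) = €13,810,284.20
Minimum at tier 2: €13,810,284.20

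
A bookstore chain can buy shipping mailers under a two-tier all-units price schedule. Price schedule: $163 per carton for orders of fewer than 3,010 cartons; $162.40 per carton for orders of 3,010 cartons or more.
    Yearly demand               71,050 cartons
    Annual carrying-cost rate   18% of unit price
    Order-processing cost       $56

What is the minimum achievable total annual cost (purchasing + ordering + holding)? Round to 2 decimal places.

H₁ = 18%×$163 = $29.3400;  H₂ = 18%×$162.40 = $29.2320
EOQ₁ = √(2×71,050×56/29.3400) = 520.79  (< 3,010, feasible at tier 1)
EOQ₂ = √(2×71,050×56/29.2320) = 521.75  (< 3,010 → use Q = 3,010 at tier-2 price)
TC(tier 1 (EOQ₁), Q≈520.8) = $11,596,429.92
TC(tier 2, Q≈3,010.0) = $11,583,836.02
Minimum at tier 2: $11,583,836.02

$11,583,836.02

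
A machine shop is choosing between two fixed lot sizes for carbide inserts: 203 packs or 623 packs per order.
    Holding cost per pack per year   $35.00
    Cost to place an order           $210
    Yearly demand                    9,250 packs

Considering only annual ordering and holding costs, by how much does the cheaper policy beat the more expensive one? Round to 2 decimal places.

Annual cost at Q: ordering D·S/Q plus holding Q·H/2.
TC(203) = (9,250/203)×210 + (203/2)×35 = $13,121.47
TC(623) = (9,250/623)×210 + (623/2)×35 = $14,020.48
Lots of 203 are cheaper by $899.01.

$899.01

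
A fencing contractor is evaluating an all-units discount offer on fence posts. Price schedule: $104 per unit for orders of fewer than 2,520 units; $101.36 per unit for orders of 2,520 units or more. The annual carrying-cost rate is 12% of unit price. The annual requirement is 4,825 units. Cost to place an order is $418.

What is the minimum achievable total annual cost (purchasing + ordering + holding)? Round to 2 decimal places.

H₁ = 12%×$104 = $12.4800;  H₂ = 12%×$101.36 = $12.1632
EOQ₁ = √(2×4,825×418/12.4800) = 568.52  (< 2,520, feasible at tier 1)
EOQ₂ = √(2×4,825×418/12.1632) = 575.87  (< 2,520 → use Q = 2,520 at tier-2 price)
TC(tier 1 (EOQ₁), Q≈568.5) = $508,895.11
TC(tier 2, Q≈2,520.0) = $505,187.97
Minimum at tier 2: $505,187.97

$505,187.97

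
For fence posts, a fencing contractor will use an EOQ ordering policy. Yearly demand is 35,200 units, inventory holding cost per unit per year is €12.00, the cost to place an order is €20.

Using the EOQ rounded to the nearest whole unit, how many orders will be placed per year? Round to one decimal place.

102.6 orders per year

2DS/H = 2·35,200·20/12 = 117,333.33
EOQ = √117,333.33 ≈ 342.54 → Q = 343
Orders per year = D/Q = 35,200 / 343 = 102.624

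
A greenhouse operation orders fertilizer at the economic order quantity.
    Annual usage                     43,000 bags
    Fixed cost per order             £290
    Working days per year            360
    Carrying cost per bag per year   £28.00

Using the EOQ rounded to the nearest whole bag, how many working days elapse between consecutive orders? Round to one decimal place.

2DS/H = 2·43,000·290/28 = 890,714.29
EOQ = √890,714.29 ≈ 943.78 → Q = 944 bags
T = Q/D × 360 days = 944/43,000 × 360 = 7.903 days

7.9 days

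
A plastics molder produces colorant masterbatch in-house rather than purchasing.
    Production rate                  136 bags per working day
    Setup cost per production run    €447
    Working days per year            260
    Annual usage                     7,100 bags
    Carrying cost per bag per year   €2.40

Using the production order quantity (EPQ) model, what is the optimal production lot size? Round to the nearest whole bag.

Daily demand d = 7,100/260 = 27.308; p = 136; 1 − d/p = 0.79921
EPQ = √(2DS / (H(1 − d/p)))
    = √(2 × 7,100 × 447 / (2.4 × 0.79921)) ≈ 1,819.12

1,819 bags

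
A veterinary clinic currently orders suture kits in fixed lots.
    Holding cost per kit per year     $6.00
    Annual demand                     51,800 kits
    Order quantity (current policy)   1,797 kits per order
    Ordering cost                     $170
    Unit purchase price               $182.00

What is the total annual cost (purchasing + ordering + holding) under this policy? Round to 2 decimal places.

Annual ordering cost = (D/Q)·S = (51,800/1,797) × 170 = $4,900.39
Annual holding cost  = (Q/2)·H = (1,797/2) × 6 = $5,391.00
Purchase cost = D·C = 51,800 × 182 = $9,427,600.00
Total = $4,900.39 + $5,391.00 + $9,427,600.00 = $9,437,891.39

$9,437,891.39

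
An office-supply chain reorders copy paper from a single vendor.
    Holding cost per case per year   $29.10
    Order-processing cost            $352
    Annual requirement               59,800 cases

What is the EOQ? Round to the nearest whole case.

1,203 cases

Optimal lot size Q* = (2 × 59,800 × $352 / $29.1)^½ ≈ 1,202.79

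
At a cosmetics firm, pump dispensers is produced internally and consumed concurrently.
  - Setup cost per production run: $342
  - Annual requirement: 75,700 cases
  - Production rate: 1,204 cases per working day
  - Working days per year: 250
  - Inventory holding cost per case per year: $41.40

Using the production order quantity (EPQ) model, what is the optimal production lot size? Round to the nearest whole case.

Daily demand d = 75,700/250 = 302.800; p = 1204; 1 − d/p = 0.74850
EPQ = √(2DS / (H(1 − d/p)))
    = √(2 × 75,700 × 342 / (41.4 × 0.74850)) ≈ 1,292.64

1,293 cases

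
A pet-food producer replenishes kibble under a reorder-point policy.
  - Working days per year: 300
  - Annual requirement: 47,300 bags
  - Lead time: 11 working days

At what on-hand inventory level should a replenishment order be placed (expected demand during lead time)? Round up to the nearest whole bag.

1,735 bags

Daily demand d = 47,300 / 300 = 157.667 bags/day
Demand during lead time = 157.667 × 11 = 1,734.33
Reorder point = 1,734.33 → round up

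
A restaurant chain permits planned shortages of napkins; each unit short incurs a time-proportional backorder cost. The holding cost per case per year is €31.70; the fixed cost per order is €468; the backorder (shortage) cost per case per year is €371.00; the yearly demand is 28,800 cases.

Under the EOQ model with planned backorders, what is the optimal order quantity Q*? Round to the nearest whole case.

Basic EOQ = √(2·28,800·468/31.7) = 922.156
Backorder adjustment √((H+b)/b) = √((31.7+371)/371) = 1.0418
Q* = 922.156 × 1.0418 ≈ 960.75

961 cases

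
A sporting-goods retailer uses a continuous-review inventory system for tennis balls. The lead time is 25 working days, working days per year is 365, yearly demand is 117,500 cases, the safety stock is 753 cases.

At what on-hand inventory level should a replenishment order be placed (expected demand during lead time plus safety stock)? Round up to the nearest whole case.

Daily demand d = 117,500 / 365 = 321.918 cases/day
Demand during lead time = 321.918 × 25 = 8,047.95
Reorder point = 8,047.95 + 753 = 8,800.95 → round up

8,801 cases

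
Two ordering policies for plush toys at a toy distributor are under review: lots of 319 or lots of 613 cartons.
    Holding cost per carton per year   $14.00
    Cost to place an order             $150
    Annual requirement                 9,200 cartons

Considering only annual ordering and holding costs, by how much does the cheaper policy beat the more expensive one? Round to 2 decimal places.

$16.80

TC(Q) = (D/Q)S + (Q/2)H
TC(319) = (9,200/319)×150 + (319/2)×14 = $6,559.02
TC(613) = (9,200/613)×150 + (613/2)×14 = $6,542.22
Lots of 613 are cheaper by $16.80.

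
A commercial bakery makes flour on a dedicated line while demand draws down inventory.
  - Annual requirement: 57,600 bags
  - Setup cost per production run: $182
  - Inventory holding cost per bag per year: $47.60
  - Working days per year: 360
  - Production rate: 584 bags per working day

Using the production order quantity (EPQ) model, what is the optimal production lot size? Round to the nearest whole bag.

Daily demand d = 57,600/360 = 160.000; p = 584; 1 − d/p = 0.72603
EPQ = √(2DS / (H(1 − d/p)))
    = √(2 × 57,600 × 182 / (47.6 × 0.72603)) ≈ 778.90

779 bags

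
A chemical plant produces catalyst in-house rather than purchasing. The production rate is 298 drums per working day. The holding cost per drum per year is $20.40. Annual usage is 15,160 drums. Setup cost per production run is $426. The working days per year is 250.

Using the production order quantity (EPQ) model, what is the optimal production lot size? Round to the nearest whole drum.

892 drums

d = 15,160/250 = 60.6400 drums/day;  effective holding cost H(1 − d/p) = 20.4·(1 − 60.6400/298) = 16.24881
Q* = √(2DS / H_eff) = √(2·15,160·426 / 16.24881) ≈ 891.58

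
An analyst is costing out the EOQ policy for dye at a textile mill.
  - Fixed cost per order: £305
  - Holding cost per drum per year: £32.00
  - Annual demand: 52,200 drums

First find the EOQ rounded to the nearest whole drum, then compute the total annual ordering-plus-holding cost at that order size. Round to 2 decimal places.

£31,920.91

Optimal lot size Q* = (2 × 52,200 × £305 / £32)^½ ≈ 997.53 → Q = 998 drums
Annual ordering cost = (D/Q)·S = (52,200/998) × 305 = £15,952.91
Annual holding cost  = (Q/2)·H = (998/2) × 32 = £15,968.00
Total = £15,952.91 + £15,968.00 = £31,920.91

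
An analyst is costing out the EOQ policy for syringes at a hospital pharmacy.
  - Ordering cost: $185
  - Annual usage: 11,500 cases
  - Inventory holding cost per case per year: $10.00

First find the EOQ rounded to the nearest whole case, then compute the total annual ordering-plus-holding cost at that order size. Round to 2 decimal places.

EOQ = √(2DS/H) = √(2 × 11,500 × 185 / 10)
    = √(425,500.00) ≈ 652.30 → Q = 652 cases
Annual ordering cost = (D/Q)·S = (11,500/652) × 185 = $3,263.04
Annual holding cost  = (Q/2)·H = (652/2) × 10 = $3,260.00
Total = $3,263.04 + $3,260.00 = $6,523.04

$6,523.04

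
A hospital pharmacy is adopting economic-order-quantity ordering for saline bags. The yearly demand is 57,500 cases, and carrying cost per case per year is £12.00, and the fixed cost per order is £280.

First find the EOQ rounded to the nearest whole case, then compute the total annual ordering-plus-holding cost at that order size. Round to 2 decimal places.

2DS/H = 2·57,500·280/12 = 2,683,333.33
EOQ = √2,683,333.33 ≈ 1,638.09 → Q = 1,638 cases
Annual ordering cost = (D/Q)·S = (57,500/1,638) × 280 = £9,829.06
Annual holding cost  = (Q/2)·H = (1,638/2) × 12 = £9,828.00
Total = £9,829.06 + £9,828.00 = £19,657.06

£19,657.06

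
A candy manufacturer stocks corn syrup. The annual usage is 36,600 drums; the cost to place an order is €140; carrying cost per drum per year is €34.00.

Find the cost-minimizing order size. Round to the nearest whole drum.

549 drums

EOQ = √(2DS/H) = √(2 × 36,600 × 140 / 34)
    = √(301,411.76) ≈ 549.01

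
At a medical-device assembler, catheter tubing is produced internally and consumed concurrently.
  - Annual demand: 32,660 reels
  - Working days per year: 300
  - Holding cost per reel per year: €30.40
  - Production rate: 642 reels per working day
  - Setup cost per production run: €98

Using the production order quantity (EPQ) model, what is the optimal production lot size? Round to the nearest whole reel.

Daily demand d = 32,660/300 = 108.867; p = 642; 1 − d/p = 0.83043
EPQ = √(2DS / (H(1 − d/p)))
    = √(2 × 32,660 × 98 / (30.4 × 0.83043)) ≈ 503.56

504 reels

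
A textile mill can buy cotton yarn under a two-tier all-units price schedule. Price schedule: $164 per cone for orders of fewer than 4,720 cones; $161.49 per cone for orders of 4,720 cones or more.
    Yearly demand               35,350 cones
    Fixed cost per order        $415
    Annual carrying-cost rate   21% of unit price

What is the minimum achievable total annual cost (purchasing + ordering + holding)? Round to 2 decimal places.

H₁ = 21%×$164 = $34.4400;  H₂ = 21%×$161.49 = $33.9129
EOQ₁ = √(2×35,350×415/34.4400) = 923.00  (< 4,720, feasible at tier 1)
EOQ₂ = √(2×35,350×415/33.9129) = 930.15  (< 4,720 → use Q = 4,720 at tier-2 price)
TC(tier 1 (EOQ₁), Q≈923.0) = $5,829,188.16
TC(tier 2, Q≈4,720.0) = $5,791,814.05
Minimum at tier 2: $5,791,814.05

$5,791,814.05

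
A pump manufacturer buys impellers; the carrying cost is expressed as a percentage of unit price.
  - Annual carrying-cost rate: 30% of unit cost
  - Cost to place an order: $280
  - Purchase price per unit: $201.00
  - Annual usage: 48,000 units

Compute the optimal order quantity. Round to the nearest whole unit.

668 units

Holding cost per unit per year: H = 30% × $201 = $60.3000
Optimal lot size Q* = (2 × 48,000 × $280 / $60.3)^½ ≈ 667.66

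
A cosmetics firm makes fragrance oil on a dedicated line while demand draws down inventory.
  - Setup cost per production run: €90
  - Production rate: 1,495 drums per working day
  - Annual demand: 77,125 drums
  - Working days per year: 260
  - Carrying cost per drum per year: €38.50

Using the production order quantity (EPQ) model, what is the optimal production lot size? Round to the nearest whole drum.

Daily demand d = 77,125/260 = 296.635; p = 1495; 1 − d/p = 0.80158
EPQ = √(2DS / (H(1 − d/p)))
    = √(2 × 77,125 × 90 / (38.5 × 0.80158)) ≈ 670.70

671 drums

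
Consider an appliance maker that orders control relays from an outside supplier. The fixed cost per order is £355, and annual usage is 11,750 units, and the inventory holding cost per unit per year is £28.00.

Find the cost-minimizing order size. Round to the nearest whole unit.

546 units

Q* = √(2·D·S / H) = √(2·11,750·355 / 28) = √297,946.4 ≈ 545.84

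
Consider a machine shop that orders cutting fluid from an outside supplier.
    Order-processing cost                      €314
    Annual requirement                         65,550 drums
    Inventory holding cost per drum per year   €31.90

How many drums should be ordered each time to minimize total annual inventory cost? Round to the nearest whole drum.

1,136 drums

Optimal lot size Q* = (2 × 65,550 × €314 / €31.9)^½ ≈ 1,135.98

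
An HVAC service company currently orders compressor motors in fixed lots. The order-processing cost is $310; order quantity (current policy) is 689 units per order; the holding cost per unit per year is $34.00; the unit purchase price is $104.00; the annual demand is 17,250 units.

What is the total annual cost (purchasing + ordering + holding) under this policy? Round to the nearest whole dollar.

$1,813,474

Ordering: D/Q × S = 17,250/689 × $310 = $7,761.25
Holding:  Q/2 × H = 689/2 × $34 = $11,713.00
Purchase cost = D·C = 17,250 × 104 = $1,794,000.00
Total = $7,761.25 + $11,713.00 + $1,794,000.00 = $1,813,474.25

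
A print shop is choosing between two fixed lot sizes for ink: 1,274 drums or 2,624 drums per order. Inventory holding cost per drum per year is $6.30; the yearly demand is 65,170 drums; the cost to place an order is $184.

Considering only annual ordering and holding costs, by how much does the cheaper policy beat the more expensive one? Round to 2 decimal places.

$589.96

TC(Q) = (D/Q)S + (Q/2)H
TC(1,274) = (65,170/1,274)×184 + (1,274/2)×6.3 = $13,425.41
TC(2,624) = (65,170/2,624)×184 + (2,624/2)×6.3 = $12,835.45
Lots of 2,624 are cheaper by $589.96.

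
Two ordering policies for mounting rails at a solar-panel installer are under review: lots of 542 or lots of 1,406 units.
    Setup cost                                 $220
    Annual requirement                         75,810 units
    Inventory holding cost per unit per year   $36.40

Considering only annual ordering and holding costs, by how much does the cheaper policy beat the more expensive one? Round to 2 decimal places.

TC(Q) = (D/Q)S + (Q/2)H
TC(542) = (75,810/542)×220 + (542/2)×36.4 = $40,635.99
TC(1,406) = (75,810/1,406)×220 + (1,406/2)×36.4 = $37,451.36
Cheaper: Q = 1,406.  Difference = $3,184.62

$3,184.62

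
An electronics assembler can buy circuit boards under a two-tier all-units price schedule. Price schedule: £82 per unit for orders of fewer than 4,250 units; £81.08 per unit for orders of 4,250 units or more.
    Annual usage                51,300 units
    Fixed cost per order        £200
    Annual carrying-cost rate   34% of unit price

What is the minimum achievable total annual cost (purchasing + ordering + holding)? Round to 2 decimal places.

H₁ = 34%×£82 = £27.8800;  H₂ = 34%×£81.08 = £27.5672
EOQ₁ = √(2×51,300×200/27.8800) = 857.91  (< 4,250, feasible at tier 1)
EOQ₂ = √(2×51,300×200/27.5672) = 862.76  (< 4,250 → use Q = 4,250 at tier-2 price)
TC(tier 1 (EOQ₁), Q≈857.9) = £4,230,518.56
TC(tier 2, Q≈4,250.0) = £4,220,398.42
Minimum at tier 2: £4,220,398.42

£4,220,398.42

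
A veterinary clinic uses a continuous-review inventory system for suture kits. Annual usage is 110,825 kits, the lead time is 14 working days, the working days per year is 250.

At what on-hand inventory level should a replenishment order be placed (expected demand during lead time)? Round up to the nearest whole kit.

Daily demand d = 110,825 / 250 = 443.300 kits/day
Demand during lead time = 443.300 × 14 = 6,206.20
Reorder point = 6,206.20 → round up

6,207 kits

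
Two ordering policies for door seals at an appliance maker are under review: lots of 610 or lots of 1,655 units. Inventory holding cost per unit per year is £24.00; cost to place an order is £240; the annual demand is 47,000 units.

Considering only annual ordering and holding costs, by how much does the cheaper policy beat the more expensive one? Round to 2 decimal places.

£863.91

Annual cost at Q: ordering D·S/Q plus holding Q·H/2.
TC(610) = (47,000/610)×240 + (610/2)×24 = £25,811.80
TC(1,655) = (47,000/1,655)×240 + (1,655/2)×24 = £26,675.71
|ΔTC| = |£25,811.80 − £26,675.71| = £863.91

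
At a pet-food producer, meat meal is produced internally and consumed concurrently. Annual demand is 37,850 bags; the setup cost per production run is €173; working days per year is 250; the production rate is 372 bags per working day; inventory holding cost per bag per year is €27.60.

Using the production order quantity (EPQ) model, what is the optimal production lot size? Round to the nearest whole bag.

895 bags

d = 37,850/250 = 151.4000 bags/day;  effective holding cost H(1 − d/p) = 27.6·(1 − 151.4000/372) = 16.36710
Q* = √(2DS / H_eff) = √(2·37,850·173 / 16.36710) ≈ 894.51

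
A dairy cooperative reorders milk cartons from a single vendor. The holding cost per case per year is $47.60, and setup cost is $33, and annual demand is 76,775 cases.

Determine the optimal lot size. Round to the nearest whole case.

Optimal lot size Q* = (2 × 76,775 × $33 / $47.6)^½ ≈ 326.27

326 cases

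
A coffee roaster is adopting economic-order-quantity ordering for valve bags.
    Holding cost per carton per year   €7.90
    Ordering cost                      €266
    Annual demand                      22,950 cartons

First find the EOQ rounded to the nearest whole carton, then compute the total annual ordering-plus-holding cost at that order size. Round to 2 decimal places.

€9,821.11

EOQ = √(2DS/H) = √(2 × 22,950 × 266 / 7.9)
    = √(1,545,493.67) ≈ 1,243.18 → Q = 1,243 cartons
Ordering: D/Q × S = 22,950/1,243 × €266 = €4,911.26
Holding:  Q/2 × H = 1,243/2 × €7.9 = €4,909.85
Total = €4,911.26 + €4,909.85 = €9,821.11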